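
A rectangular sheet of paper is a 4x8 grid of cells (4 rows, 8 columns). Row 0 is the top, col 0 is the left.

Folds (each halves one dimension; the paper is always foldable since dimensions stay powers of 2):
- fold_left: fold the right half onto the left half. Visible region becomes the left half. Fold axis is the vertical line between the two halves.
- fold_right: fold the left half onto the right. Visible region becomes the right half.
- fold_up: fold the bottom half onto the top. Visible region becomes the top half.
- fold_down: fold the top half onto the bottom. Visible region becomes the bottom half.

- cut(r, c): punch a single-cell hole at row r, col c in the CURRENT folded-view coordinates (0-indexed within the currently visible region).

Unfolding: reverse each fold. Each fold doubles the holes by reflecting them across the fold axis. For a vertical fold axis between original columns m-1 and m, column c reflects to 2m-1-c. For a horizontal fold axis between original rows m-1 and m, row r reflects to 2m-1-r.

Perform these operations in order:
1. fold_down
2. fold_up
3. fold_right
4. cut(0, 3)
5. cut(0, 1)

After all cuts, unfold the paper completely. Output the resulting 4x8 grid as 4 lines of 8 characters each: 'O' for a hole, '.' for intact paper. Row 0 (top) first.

Answer: O.O..O.O
O.O..O.O
O.O..O.O
O.O..O.O

Derivation:
Op 1 fold_down: fold axis h@2; visible region now rows[2,4) x cols[0,8) = 2x8
Op 2 fold_up: fold axis h@3; visible region now rows[2,3) x cols[0,8) = 1x8
Op 3 fold_right: fold axis v@4; visible region now rows[2,3) x cols[4,8) = 1x4
Op 4 cut(0, 3): punch at orig (2,7); cuts so far [(2, 7)]; region rows[2,3) x cols[4,8) = 1x4
Op 5 cut(0, 1): punch at orig (2,5); cuts so far [(2, 5), (2, 7)]; region rows[2,3) x cols[4,8) = 1x4
Unfold 1 (reflect across v@4): 4 holes -> [(2, 0), (2, 2), (2, 5), (2, 7)]
Unfold 2 (reflect across h@3): 8 holes -> [(2, 0), (2, 2), (2, 5), (2, 7), (3, 0), (3, 2), (3, 5), (3, 7)]
Unfold 3 (reflect across h@2): 16 holes -> [(0, 0), (0, 2), (0, 5), (0, 7), (1, 0), (1, 2), (1, 5), (1, 7), (2, 0), (2, 2), (2, 5), (2, 7), (3, 0), (3, 2), (3, 5), (3, 7)]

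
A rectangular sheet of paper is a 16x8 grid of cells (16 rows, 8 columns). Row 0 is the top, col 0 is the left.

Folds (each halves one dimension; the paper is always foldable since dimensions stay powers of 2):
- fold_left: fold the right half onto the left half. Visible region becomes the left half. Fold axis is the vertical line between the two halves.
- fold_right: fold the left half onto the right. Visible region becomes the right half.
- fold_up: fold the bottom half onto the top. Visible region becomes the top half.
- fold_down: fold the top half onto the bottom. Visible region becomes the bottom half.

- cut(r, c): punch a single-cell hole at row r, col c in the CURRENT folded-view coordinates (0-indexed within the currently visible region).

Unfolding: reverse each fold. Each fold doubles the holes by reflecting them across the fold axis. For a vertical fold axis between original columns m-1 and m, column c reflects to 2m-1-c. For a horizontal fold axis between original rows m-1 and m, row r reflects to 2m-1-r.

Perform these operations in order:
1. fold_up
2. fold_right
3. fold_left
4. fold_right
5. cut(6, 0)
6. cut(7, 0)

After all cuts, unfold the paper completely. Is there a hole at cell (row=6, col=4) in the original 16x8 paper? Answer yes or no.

Op 1 fold_up: fold axis h@8; visible region now rows[0,8) x cols[0,8) = 8x8
Op 2 fold_right: fold axis v@4; visible region now rows[0,8) x cols[4,8) = 8x4
Op 3 fold_left: fold axis v@6; visible region now rows[0,8) x cols[4,6) = 8x2
Op 4 fold_right: fold axis v@5; visible region now rows[0,8) x cols[5,6) = 8x1
Op 5 cut(6, 0): punch at orig (6,5); cuts so far [(6, 5)]; region rows[0,8) x cols[5,6) = 8x1
Op 6 cut(7, 0): punch at orig (7,5); cuts so far [(6, 5), (7, 5)]; region rows[0,8) x cols[5,6) = 8x1
Unfold 1 (reflect across v@5): 4 holes -> [(6, 4), (6, 5), (7, 4), (7, 5)]
Unfold 2 (reflect across v@6): 8 holes -> [(6, 4), (6, 5), (6, 6), (6, 7), (7, 4), (7, 5), (7, 6), (7, 7)]
Unfold 3 (reflect across v@4): 16 holes -> [(6, 0), (6, 1), (6, 2), (6, 3), (6, 4), (6, 5), (6, 6), (6, 7), (7, 0), (7, 1), (7, 2), (7, 3), (7, 4), (7, 5), (7, 6), (7, 7)]
Unfold 4 (reflect across h@8): 32 holes -> [(6, 0), (6, 1), (6, 2), (6, 3), (6, 4), (6, 5), (6, 6), (6, 7), (7, 0), (7, 1), (7, 2), (7, 3), (7, 4), (7, 5), (7, 6), (7, 7), (8, 0), (8, 1), (8, 2), (8, 3), (8, 4), (8, 5), (8, 6), (8, 7), (9, 0), (9, 1), (9, 2), (9, 3), (9, 4), (9, 5), (9, 6), (9, 7)]
Holes: [(6, 0), (6, 1), (6, 2), (6, 3), (6, 4), (6, 5), (6, 6), (6, 7), (7, 0), (7, 1), (7, 2), (7, 3), (7, 4), (7, 5), (7, 6), (7, 7), (8, 0), (8, 1), (8, 2), (8, 3), (8, 4), (8, 5), (8, 6), (8, 7), (9, 0), (9, 1), (9, 2), (9, 3), (9, 4), (9, 5), (9, 6), (9, 7)]

Answer: yes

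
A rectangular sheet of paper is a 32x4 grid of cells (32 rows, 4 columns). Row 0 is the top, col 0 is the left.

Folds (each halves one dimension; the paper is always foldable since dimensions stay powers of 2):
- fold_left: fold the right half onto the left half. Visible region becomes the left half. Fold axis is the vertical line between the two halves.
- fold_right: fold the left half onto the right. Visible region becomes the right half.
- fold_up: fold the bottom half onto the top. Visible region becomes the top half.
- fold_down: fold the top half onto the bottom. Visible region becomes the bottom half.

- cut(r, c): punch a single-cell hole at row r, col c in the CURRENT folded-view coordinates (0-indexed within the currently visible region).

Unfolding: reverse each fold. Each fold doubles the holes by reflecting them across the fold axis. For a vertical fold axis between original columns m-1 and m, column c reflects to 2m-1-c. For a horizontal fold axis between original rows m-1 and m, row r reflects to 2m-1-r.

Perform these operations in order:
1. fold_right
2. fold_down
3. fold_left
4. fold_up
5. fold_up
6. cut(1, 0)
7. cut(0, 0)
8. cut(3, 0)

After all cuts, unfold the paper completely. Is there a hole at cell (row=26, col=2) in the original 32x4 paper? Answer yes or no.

Answer: no

Derivation:
Op 1 fold_right: fold axis v@2; visible region now rows[0,32) x cols[2,4) = 32x2
Op 2 fold_down: fold axis h@16; visible region now rows[16,32) x cols[2,4) = 16x2
Op 3 fold_left: fold axis v@3; visible region now rows[16,32) x cols[2,3) = 16x1
Op 4 fold_up: fold axis h@24; visible region now rows[16,24) x cols[2,3) = 8x1
Op 5 fold_up: fold axis h@20; visible region now rows[16,20) x cols[2,3) = 4x1
Op 6 cut(1, 0): punch at orig (17,2); cuts so far [(17, 2)]; region rows[16,20) x cols[2,3) = 4x1
Op 7 cut(0, 0): punch at orig (16,2); cuts so far [(16, 2), (17, 2)]; region rows[16,20) x cols[2,3) = 4x1
Op 8 cut(3, 0): punch at orig (19,2); cuts so far [(16, 2), (17, 2), (19, 2)]; region rows[16,20) x cols[2,3) = 4x1
Unfold 1 (reflect across h@20): 6 holes -> [(16, 2), (17, 2), (19, 2), (20, 2), (22, 2), (23, 2)]
Unfold 2 (reflect across h@24): 12 holes -> [(16, 2), (17, 2), (19, 2), (20, 2), (22, 2), (23, 2), (24, 2), (25, 2), (27, 2), (28, 2), (30, 2), (31, 2)]
Unfold 3 (reflect across v@3): 24 holes -> [(16, 2), (16, 3), (17, 2), (17, 3), (19, 2), (19, 3), (20, 2), (20, 3), (22, 2), (22, 3), (23, 2), (23, 3), (24, 2), (24, 3), (25, 2), (25, 3), (27, 2), (27, 3), (28, 2), (28, 3), (30, 2), (30, 3), (31, 2), (31, 3)]
Unfold 4 (reflect across h@16): 48 holes -> [(0, 2), (0, 3), (1, 2), (1, 3), (3, 2), (3, 3), (4, 2), (4, 3), (6, 2), (6, 3), (7, 2), (7, 3), (8, 2), (8, 3), (9, 2), (9, 3), (11, 2), (11, 3), (12, 2), (12, 3), (14, 2), (14, 3), (15, 2), (15, 3), (16, 2), (16, 3), (17, 2), (17, 3), (19, 2), (19, 3), (20, 2), (20, 3), (22, 2), (22, 3), (23, 2), (23, 3), (24, 2), (24, 3), (25, 2), (25, 3), (27, 2), (27, 3), (28, 2), (28, 3), (30, 2), (30, 3), (31, 2), (31, 3)]
Unfold 5 (reflect across v@2): 96 holes -> [(0, 0), (0, 1), (0, 2), (0, 3), (1, 0), (1, 1), (1, 2), (1, 3), (3, 0), (3, 1), (3, 2), (3, 3), (4, 0), (4, 1), (4, 2), (4, 3), (6, 0), (6, 1), (6, 2), (6, 3), (7, 0), (7, 1), (7, 2), (7, 3), (8, 0), (8, 1), (8, 2), (8, 3), (9, 0), (9, 1), (9, 2), (9, 3), (11, 0), (11, 1), (11, 2), (11, 3), (12, 0), (12, 1), (12, 2), (12, 3), (14, 0), (14, 1), (14, 2), (14, 3), (15, 0), (15, 1), (15, 2), (15, 3), (16, 0), (16, 1), (16, 2), (16, 3), (17, 0), (17, 1), (17, 2), (17, 3), (19, 0), (19, 1), (19, 2), (19, 3), (20, 0), (20, 1), (20, 2), (20, 3), (22, 0), (22, 1), (22, 2), (22, 3), (23, 0), (23, 1), (23, 2), (23, 3), (24, 0), (24, 1), (24, 2), (24, 3), (25, 0), (25, 1), (25, 2), (25, 3), (27, 0), (27, 1), (27, 2), (27, 3), (28, 0), (28, 1), (28, 2), (28, 3), (30, 0), (30, 1), (30, 2), (30, 3), (31, 0), (31, 1), (31, 2), (31, 3)]
Holes: [(0, 0), (0, 1), (0, 2), (0, 3), (1, 0), (1, 1), (1, 2), (1, 3), (3, 0), (3, 1), (3, 2), (3, 3), (4, 0), (4, 1), (4, 2), (4, 3), (6, 0), (6, 1), (6, 2), (6, 3), (7, 0), (7, 1), (7, 2), (7, 3), (8, 0), (8, 1), (8, 2), (8, 3), (9, 0), (9, 1), (9, 2), (9, 3), (11, 0), (11, 1), (11, 2), (11, 3), (12, 0), (12, 1), (12, 2), (12, 3), (14, 0), (14, 1), (14, 2), (14, 3), (15, 0), (15, 1), (15, 2), (15, 3), (16, 0), (16, 1), (16, 2), (16, 3), (17, 0), (17, 1), (17, 2), (17, 3), (19, 0), (19, 1), (19, 2), (19, 3), (20, 0), (20, 1), (20, 2), (20, 3), (22, 0), (22, 1), (22, 2), (22, 3), (23, 0), (23, 1), (23, 2), (23, 3), (24, 0), (24, 1), (24, 2), (24, 3), (25, 0), (25, 1), (25, 2), (25, 3), (27, 0), (27, 1), (27, 2), (27, 3), (28, 0), (28, 1), (28, 2), (28, 3), (30, 0), (30, 1), (30, 2), (30, 3), (31, 0), (31, 1), (31, 2), (31, 3)]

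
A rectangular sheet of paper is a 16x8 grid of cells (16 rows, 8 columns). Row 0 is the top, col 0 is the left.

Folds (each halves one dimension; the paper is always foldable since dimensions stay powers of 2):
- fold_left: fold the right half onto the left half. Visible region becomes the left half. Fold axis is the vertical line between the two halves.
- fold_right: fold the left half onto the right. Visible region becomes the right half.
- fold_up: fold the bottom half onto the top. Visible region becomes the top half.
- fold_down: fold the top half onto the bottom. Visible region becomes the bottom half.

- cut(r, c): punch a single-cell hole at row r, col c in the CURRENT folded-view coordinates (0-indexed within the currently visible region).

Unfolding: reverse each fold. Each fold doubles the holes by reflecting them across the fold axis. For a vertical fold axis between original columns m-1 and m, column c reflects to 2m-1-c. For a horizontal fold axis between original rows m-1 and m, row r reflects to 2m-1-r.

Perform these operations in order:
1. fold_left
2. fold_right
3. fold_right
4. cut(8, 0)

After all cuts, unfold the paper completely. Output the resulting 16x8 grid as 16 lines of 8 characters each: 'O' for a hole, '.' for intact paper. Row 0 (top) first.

Op 1 fold_left: fold axis v@4; visible region now rows[0,16) x cols[0,4) = 16x4
Op 2 fold_right: fold axis v@2; visible region now rows[0,16) x cols[2,4) = 16x2
Op 3 fold_right: fold axis v@3; visible region now rows[0,16) x cols[3,4) = 16x1
Op 4 cut(8, 0): punch at orig (8,3); cuts so far [(8, 3)]; region rows[0,16) x cols[3,4) = 16x1
Unfold 1 (reflect across v@3): 2 holes -> [(8, 2), (8, 3)]
Unfold 2 (reflect across v@2): 4 holes -> [(8, 0), (8, 1), (8, 2), (8, 3)]
Unfold 3 (reflect across v@4): 8 holes -> [(8, 0), (8, 1), (8, 2), (8, 3), (8, 4), (8, 5), (8, 6), (8, 7)]

Answer: ........
........
........
........
........
........
........
........
OOOOOOOO
........
........
........
........
........
........
........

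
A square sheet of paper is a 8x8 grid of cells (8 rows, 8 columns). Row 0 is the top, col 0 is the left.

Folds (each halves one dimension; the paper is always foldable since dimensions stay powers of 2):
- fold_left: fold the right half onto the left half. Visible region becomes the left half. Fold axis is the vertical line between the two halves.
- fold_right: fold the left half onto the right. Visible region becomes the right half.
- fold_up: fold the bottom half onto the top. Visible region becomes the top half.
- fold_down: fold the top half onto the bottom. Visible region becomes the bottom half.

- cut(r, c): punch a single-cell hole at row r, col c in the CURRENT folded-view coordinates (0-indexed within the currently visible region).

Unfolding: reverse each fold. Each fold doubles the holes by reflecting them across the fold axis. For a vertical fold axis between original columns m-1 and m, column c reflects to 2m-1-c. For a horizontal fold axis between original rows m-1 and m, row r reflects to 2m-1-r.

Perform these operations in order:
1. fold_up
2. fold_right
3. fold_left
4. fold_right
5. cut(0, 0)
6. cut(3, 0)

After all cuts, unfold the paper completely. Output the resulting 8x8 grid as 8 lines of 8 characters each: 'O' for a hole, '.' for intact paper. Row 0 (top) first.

Answer: OOOOOOOO
........
........
OOOOOOOO
OOOOOOOO
........
........
OOOOOOOO

Derivation:
Op 1 fold_up: fold axis h@4; visible region now rows[0,4) x cols[0,8) = 4x8
Op 2 fold_right: fold axis v@4; visible region now rows[0,4) x cols[4,8) = 4x4
Op 3 fold_left: fold axis v@6; visible region now rows[0,4) x cols[4,6) = 4x2
Op 4 fold_right: fold axis v@5; visible region now rows[0,4) x cols[5,6) = 4x1
Op 5 cut(0, 0): punch at orig (0,5); cuts so far [(0, 5)]; region rows[0,4) x cols[5,6) = 4x1
Op 6 cut(3, 0): punch at orig (3,5); cuts so far [(0, 5), (3, 5)]; region rows[0,4) x cols[5,6) = 4x1
Unfold 1 (reflect across v@5): 4 holes -> [(0, 4), (0, 5), (3, 4), (3, 5)]
Unfold 2 (reflect across v@6): 8 holes -> [(0, 4), (0, 5), (0, 6), (0, 7), (3, 4), (3, 5), (3, 6), (3, 7)]
Unfold 3 (reflect across v@4): 16 holes -> [(0, 0), (0, 1), (0, 2), (0, 3), (0, 4), (0, 5), (0, 6), (0, 7), (3, 0), (3, 1), (3, 2), (3, 3), (3, 4), (3, 5), (3, 6), (3, 7)]
Unfold 4 (reflect across h@4): 32 holes -> [(0, 0), (0, 1), (0, 2), (0, 3), (0, 4), (0, 5), (0, 6), (0, 7), (3, 0), (3, 1), (3, 2), (3, 3), (3, 4), (3, 5), (3, 6), (3, 7), (4, 0), (4, 1), (4, 2), (4, 3), (4, 4), (4, 5), (4, 6), (4, 7), (7, 0), (7, 1), (7, 2), (7, 3), (7, 4), (7, 5), (7, 6), (7, 7)]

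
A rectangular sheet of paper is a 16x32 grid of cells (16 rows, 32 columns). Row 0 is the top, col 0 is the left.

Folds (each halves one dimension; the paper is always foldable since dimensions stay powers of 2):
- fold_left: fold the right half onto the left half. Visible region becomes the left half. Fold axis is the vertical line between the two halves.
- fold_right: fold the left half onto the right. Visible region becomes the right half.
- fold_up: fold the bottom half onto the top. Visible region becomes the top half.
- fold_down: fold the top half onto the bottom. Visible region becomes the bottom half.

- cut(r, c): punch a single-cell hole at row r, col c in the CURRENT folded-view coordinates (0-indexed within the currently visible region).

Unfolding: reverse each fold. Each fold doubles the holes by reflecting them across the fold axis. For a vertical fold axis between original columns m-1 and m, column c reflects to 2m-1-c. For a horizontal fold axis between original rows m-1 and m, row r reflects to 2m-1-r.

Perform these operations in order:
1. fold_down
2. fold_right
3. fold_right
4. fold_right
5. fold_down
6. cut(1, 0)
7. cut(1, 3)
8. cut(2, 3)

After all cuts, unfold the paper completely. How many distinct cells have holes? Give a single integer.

Answer: 96

Derivation:
Op 1 fold_down: fold axis h@8; visible region now rows[8,16) x cols[0,32) = 8x32
Op 2 fold_right: fold axis v@16; visible region now rows[8,16) x cols[16,32) = 8x16
Op 3 fold_right: fold axis v@24; visible region now rows[8,16) x cols[24,32) = 8x8
Op 4 fold_right: fold axis v@28; visible region now rows[8,16) x cols[28,32) = 8x4
Op 5 fold_down: fold axis h@12; visible region now rows[12,16) x cols[28,32) = 4x4
Op 6 cut(1, 0): punch at orig (13,28); cuts so far [(13, 28)]; region rows[12,16) x cols[28,32) = 4x4
Op 7 cut(1, 3): punch at orig (13,31); cuts so far [(13, 28), (13, 31)]; region rows[12,16) x cols[28,32) = 4x4
Op 8 cut(2, 3): punch at orig (14,31); cuts so far [(13, 28), (13, 31), (14, 31)]; region rows[12,16) x cols[28,32) = 4x4
Unfold 1 (reflect across h@12): 6 holes -> [(9, 31), (10, 28), (10, 31), (13, 28), (13, 31), (14, 31)]
Unfold 2 (reflect across v@28): 12 holes -> [(9, 24), (9, 31), (10, 24), (10, 27), (10, 28), (10, 31), (13, 24), (13, 27), (13, 28), (13, 31), (14, 24), (14, 31)]
Unfold 3 (reflect across v@24): 24 holes -> [(9, 16), (9, 23), (9, 24), (9, 31), (10, 16), (10, 19), (10, 20), (10, 23), (10, 24), (10, 27), (10, 28), (10, 31), (13, 16), (13, 19), (13, 20), (13, 23), (13, 24), (13, 27), (13, 28), (13, 31), (14, 16), (14, 23), (14, 24), (14, 31)]
Unfold 4 (reflect across v@16): 48 holes -> [(9, 0), (9, 7), (9, 8), (9, 15), (9, 16), (9, 23), (9, 24), (9, 31), (10, 0), (10, 3), (10, 4), (10, 7), (10, 8), (10, 11), (10, 12), (10, 15), (10, 16), (10, 19), (10, 20), (10, 23), (10, 24), (10, 27), (10, 28), (10, 31), (13, 0), (13, 3), (13, 4), (13, 7), (13, 8), (13, 11), (13, 12), (13, 15), (13, 16), (13, 19), (13, 20), (13, 23), (13, 24), (13, 27), (13, 28), (13, 31), (14, 0), (14, 7), (14, 8), (14, 15), (14, 16), (14, 23), (14, 24), (14, 31)]
Unfold 5 (reflect across h@8): 96 holes -> [(1, 0), (1, 7), (1, 8), (1, 15), (1, 16), (1, 23), (1, 24), (1, 31), (2, 0), (2, 3), (2, 4), (2, 7), (2, 8), (2, 11), (2, 12), (2, 15), (2, 16), (2, 19), (2, 20), (2, 23), (2, 24), (2, 27), (2, 28), (2, 31), (5, 0), (5, 3), (5, 4), (5, 7), (5, 8), (5, 11), (5, 12), (5, 15), (5, 16), (5, 19), (5, 20), (5, 23), (5, 24), (5, 27), (5, 28), (5, 31), (6, 0), (6, 7), (6, 8), (6, 15), (6, 16), (6, 23), (6, 24), (6, 31), (9, 0), (9, 7), (9, 8), (9, 15), (9, 16), (9, 23), (9, 24), (9, 31), (10, 0), (10, 3), (10, 4), (10, 7), (10, 8), (10, 11), (10, 12), (10, 15), (10, 16), (10, 19), (10, 20), (10, 23), (10, 24), (10, 27), (10, 28), (10, 31), (13, 0), (13, 3), (13, 4), (13, 7), (13, 8), (13, 11), (13, 12), (13, 15), (13, 16), (13, 19), (13, 20), (13, 23), (13, 24), (13, 27), (13, 28), (13, 31), (14, 0), (14, 7), (14, 8), (14, 15), (14, 16), (14, 23), (14, 24), (14, 31)]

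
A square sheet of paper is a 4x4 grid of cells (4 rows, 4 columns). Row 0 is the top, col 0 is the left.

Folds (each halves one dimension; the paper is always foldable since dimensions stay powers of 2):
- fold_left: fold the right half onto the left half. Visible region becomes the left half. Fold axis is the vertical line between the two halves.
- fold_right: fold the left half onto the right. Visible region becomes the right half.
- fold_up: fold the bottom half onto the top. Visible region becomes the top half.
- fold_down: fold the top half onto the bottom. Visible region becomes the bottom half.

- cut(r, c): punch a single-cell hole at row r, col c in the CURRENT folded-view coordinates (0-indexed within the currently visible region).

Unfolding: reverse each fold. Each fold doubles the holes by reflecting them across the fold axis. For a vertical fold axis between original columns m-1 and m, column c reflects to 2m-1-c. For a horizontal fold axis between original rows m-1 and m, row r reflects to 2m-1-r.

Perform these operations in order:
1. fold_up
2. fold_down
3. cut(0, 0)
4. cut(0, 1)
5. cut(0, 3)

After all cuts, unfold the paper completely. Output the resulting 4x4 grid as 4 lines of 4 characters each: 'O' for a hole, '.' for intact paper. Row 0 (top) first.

Op 1 fold_up: fold axis h@2; visible region now rows[0,2) x cols[0,4) = 2x4
Op 2 fold_down: fold axis h@1; visible region now rows[1,2) x cols[0,4) = 1x4
Op 3 cut(0, 0): punch at orig (1,0); cuts so far [(1, 0)]; region rows[1,2) x cols[0,4) = 1x4
Op 4 cut(0, 1): punch at orig (1,1); cuts so far [(1, 0), (1, 1)]; region rows[1,2) x cols[0,4) = 1x4
Op 5 cut(0, 3): punch at orig (1,3); cuts so far [(1, 0), (1, 1), (1, 3)]; region rows[1,2) x cols[0,4) = 1x4
Unfold 1 (reflect across h@1): 6 holes -> [(0, 0), (0, 1), (0, 3), (1, 0), (1, 1), (1, 3)]
Unfold 2 (reflect across h@2): 12 holes -> [(0, 0), (0, 1), (0, 3), (1, 0), (1, 1), (1, 3), (2, 0), (2, 1), (2, 3), (3, 0), (3, 1), (3, 3)]

Answer: OO.O
OO.O
OO.O
OO.O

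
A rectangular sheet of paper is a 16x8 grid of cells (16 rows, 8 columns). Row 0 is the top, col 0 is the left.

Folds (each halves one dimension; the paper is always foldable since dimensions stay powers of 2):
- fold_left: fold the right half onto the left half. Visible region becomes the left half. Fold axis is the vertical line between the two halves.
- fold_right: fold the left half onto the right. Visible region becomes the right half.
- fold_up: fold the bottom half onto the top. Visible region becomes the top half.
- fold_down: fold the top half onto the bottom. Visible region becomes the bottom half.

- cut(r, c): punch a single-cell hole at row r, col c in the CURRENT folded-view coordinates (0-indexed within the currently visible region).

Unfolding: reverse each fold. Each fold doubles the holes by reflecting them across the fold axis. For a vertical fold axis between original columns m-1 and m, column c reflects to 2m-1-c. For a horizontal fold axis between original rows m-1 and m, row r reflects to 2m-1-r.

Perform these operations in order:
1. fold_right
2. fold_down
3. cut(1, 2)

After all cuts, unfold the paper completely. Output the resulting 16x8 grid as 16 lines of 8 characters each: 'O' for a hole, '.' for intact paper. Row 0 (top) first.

Answer: ........
........
........
........
........
........
.O....O.
........
........
.O....O.
........
........
........
........
........
........

Derivation:
Op 1 fold_right: fold axis v@4; visible region now rows[0,16) x cols[4,8) = 16x4
Op 2 fold_down: fold axis h@8; visible region now rows[8,16) x cols[4,8) = 8x4
Op 3 cut(1, 2): punch at orig (9,6); cuts so far [(9, 6)]; region rows[8,16) x cols[4,8) = 8x4
Unfold 1 (reflect across h@8): 2 holes -> [(6, 6), (9, 6)]
Unfold 2 (reflect across v@4): 4 holes -> [(6, 1), (6, 6), (9, 1), (9, 6)]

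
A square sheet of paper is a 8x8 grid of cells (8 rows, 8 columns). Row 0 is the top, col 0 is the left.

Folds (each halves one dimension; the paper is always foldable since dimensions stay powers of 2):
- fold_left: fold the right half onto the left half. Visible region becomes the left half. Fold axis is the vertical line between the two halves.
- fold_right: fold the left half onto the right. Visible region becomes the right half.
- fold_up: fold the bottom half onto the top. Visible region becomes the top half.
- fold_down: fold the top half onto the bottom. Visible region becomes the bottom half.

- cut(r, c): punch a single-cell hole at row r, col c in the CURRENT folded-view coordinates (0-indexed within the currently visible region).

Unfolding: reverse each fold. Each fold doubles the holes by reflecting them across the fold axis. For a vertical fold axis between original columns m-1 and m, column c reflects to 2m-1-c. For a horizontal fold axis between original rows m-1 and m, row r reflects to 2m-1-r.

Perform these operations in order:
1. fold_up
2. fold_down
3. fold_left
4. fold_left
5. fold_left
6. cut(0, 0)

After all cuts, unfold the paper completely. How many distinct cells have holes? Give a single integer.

Answer: 32

Derivation:
Op 1 fold_up: fold axis h@4; visible region now rows[0,4) x cols[0,8) = 4x8
Op 2 fold_down: fold axis h@2; visible region now rows[2,4) x cols[0,8) = 2x8
Op 3 fold_left: fold axis v@4; visible region now rows[2,4) x cols[0,4) = 2x4
Op 4 fold_left: fold axis v@2; visible region now rows[2,4) x cols[0,2) = 2x2
Op 5 fold_left: fold axis v@1; visible region now rows[2,4) x cols[0,1) = 2x1
Op 6 cut(0, 0): punch at orig (2,0); cuts so far [(2, 0)]; region rows[2,4) x cols[0,1) = 2x1
Unfold 1 (reflect across v@1): 2 holes -> [(2, 0), (2, 1)]
Unfold 2 (reflect across v@2): 4 holes -> [(2, 0), (2, 1), (2, 2), (2, 3)]
Unfold 3 (reflect across v@4): 8 holes -> [(2, 0), (2, 1), (2, 2), (2, 3), (2, 4), (2, 5), (2, 6), (2, 7)]
Unfold 4 (reflect across h@2): 16 holes -> [(1, 0), (1, 1), (1, 2), (1, 3), (1, 4), (1, 5), (1, 6), (1, 7), (2, 0), (2, 1), (2, 2), (2, 3), (2, 4), (2, 5), (2, 6), (2, 7)]
Unfold 5 (reflect across h@4): 32 holes -> [(1, 0), (1, 1), (1, 2), (1, 3), (1, 4), (1, 5), (1, 6), (1, 7), (2, 0), (2, 1), (2, 2), (2, 3), (2, 4), (2, 5), (2, 6), (2, 7), (5, 0), (5, 1), (5, 2), (5, 3), (5, 4), (5, 5), (5, 6), (5, 7), (6, 0), (6, 1), (6, 2), (6, 3), (6, 4), (6, 5), (6, 6), (6, 7)]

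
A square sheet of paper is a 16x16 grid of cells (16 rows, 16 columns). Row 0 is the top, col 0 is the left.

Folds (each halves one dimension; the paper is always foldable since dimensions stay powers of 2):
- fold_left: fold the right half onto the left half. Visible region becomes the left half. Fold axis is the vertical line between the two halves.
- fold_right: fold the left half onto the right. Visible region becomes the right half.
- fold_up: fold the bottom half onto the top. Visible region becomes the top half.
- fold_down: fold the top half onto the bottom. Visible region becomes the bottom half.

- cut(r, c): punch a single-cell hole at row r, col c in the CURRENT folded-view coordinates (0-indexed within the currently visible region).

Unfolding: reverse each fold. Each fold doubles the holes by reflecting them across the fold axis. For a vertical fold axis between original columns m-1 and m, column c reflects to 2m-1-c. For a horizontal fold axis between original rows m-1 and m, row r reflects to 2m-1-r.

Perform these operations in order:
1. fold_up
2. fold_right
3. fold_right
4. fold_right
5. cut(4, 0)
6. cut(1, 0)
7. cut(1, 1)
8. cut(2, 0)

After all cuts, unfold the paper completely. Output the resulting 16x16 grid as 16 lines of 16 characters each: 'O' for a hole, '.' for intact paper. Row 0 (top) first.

Answer: ................
OOOOOOOOOOOOOOOO
.OO..OO..OO..OO.
................
.OO..OO..OO..OO.
................
................
................
................
................
................
.OO..OO..OO..OO.
................
.OO..OO..OO..OO.
OOOOOOOOOOOOOOOO
................

Derivation:
Op 1 fold_up: fold axis h@8; visible region now rows[0,8) x cols[0,16) = 8x16
Op 2 fold_right: fold axis v@8; visible region now rows[0,8) x cols[8,16) = 8x8
Op 3 fold_right: fold axis v@12; visible region now rows[0,8) x cols[12,16) = 8x4
Op 4 fold_right: fold axis v@14; visible region now rows[0,8) x cols[14,16) = 8x2
Op 5 cut(4, 0): punch at orig (4,14); cuts so far [(4, 14)]; region rows[0,8) x cols[14,16) = 8x2
Op 6 cut(1, 0): punch at orig (1,14); cuts so far [(1, 14), (4, 14)]; region rows[0,8) x cols[14,16) = 8x2
Op 7 cut(1, 1): punch at orig (1,15); cuts so far [(1, 14), (1, 15), (4, 14)]; region rows[0,8) x cols[14,16) = 8x2
Op 8 cut(2, 0): punch at orig (2,14); cuts so far [(1, 14), (1, 15), (2, 14), (4, 14)]; region rows[0,8) x cols[14,16) = 8x2
Unfold 1 (reflect across v@14): 8 holes -> [(1, 12), (1, 13), (1, 14), (1, 15), (2, 13), (2, 14), (4, 13), (4, 14)]
Unfold 2 (reflect across v@12): 16 holes -> [(1, 8), (1, 9), (1, 10), (1, 11), (1, 12), (1, 13), (1, 14), (1, 15), (2, 9), (2, 10), (2, 13), (2, 14), (4, 9), (4, 10), (4, 13), (4, 14)]
Unfold 3 (reflect across v@8): 32 holes -> [(1, 0), (1, 1), (1, 2), (1, 3), (1, 4), (1, 5), (1, 6), (1, 7), (1, 8), (1, 9), (1, 10), (1, 11), (1, 12), (1, 13), (1, 14), (1, 15), (2, 1), (2, 2), (2, 5), (2, 6), (2, 9), (2, 10), (2, 13), (2, 14), (4, 1), (4, 2), (4, 5), (4, 6), (4, 9), (4, 10), (4, 13), (4, 14)]
Unfold 4 (reflect across h@8): 64 holes -> [(1, 0), (1, 1), (1, 2), (1, 3), (1, 4), (1, 5), (1, 6), (1, 7), (1, 8), (1, 9), (1, 10), (1, 11), (1, 12), (1, 13), (1, 14), (1, 15), (2, 1), (2, 2), (2, 5), (2, 6), (2, 9), (2, 10), (2, 13), (2, 14), (4, 1), (4, 2), (4, 5), (4, 6), (4, 9), (4, 10), (4, 13), (4, 14), (11, 1), (11, 2), (11, 5), (11, 6), (11, 9), (11, 10), (11, 13), (11, 14), (13, 1), (13, 2), (13, 5), (13, 6), (13, 9), (13, 10), (13, 13), (13, 14), (14, 0), (14, 1), (14, 2), (14, 3), (14, 4), (14, 5), (14, 6), (14, 7), (14, 8), (14, 9), (14, 10), (14, 11), (14, 12), (14, 13), (14, 14), (14, 15)]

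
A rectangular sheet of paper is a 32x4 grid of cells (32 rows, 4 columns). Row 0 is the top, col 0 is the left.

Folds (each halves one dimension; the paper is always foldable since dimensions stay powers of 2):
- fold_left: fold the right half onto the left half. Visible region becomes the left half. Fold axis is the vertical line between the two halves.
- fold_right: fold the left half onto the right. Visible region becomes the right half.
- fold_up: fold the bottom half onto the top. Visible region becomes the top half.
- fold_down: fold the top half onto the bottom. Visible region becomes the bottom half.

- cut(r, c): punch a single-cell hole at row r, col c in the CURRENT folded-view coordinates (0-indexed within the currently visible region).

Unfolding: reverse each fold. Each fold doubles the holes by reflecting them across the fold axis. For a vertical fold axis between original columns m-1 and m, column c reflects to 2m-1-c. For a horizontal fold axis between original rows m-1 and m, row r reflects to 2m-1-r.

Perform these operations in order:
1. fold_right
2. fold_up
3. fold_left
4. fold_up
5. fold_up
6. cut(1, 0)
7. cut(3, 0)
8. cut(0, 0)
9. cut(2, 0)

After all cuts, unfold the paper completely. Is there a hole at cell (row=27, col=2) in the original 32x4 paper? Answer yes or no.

Answer: yes

Derivation:
Op 1 fold_right: fold axis v@2; visible region now rows[0,32) x cols[2,4) = 32x2
Op 2 fold_up: fold axis h@16; visible region now rows[0,16) x cols[2,4) = 16x2
Op 3 fold_left: fold axis v@3; visible region now rows[0,16) x cols[2,3) = 16x1
Op 4 fold_up: fold axis h@8; visible region now rows[0,8) x cols[2,3) = 8x1
Op 5 fold_up: fold axis h@4; visible region now rows[0,4) x cols[2,3) = 4x1
Op 6 cut(1, 0): punch at orig (1,2); cuts so far [(1, 2)]; region rows[0,4) x cols[2,3) = 4x1
Op 7 cut(3, 0): punch at orig (3,2); cuts so far [(1, 2), (3, 2)]; region rows[0,4) x cols[2,3) = 4x1
Op 8 cut(0, 0): punch at orig (0,2); cuts so far [(0, 2), (1, 2), (3, 2)]; region rows[0,4) x cols[2,3) = 4x1
Op 9 cut(2, 0): punch at orig (2,2); cuts so far [(0, 2), (1, 2), (2, 2), (3, 2)]; region rows[0,4) x cols[2,3) = 4x1
Unfold 1 (reflect across h@4): 8 holes -> [(0, 2), (1, 2), (2, 2), (3, 2), (4, 2), (5, 2), (6, 2), (7, 2)]
Unfold 2 (reflect across h@8): 16 holes -> [(0, 2), (1, 2), (2, 2), (3, 2), (4, 2), (5, 2), (6, 2), (7, 2), (8, 2), (9, 2), (10, 2), (11, 2), (12, 2), (13, 2), (14, 2), (15, 2)]
Unfold 3 (reflect across v@3): 32 holes -> [(0, 2), (0, 3), (1, 2), (1, 3), (2, 2), (2, 3), (3, 2), (3, 3), (4, 2), (4, 3), (5, 2), (5, 3), (6, 2), (6, 3), (7, 2), (7, 3), (8, 2), (8, 3), (9, 2), (9, 3), (10, 2), (10, 3), (11, 2), (11, 3), (12, 2), (12, 3), (13, 2), (13, 3), (14, 2), (14, 3), (15, 2), (15, 3)]
Unfold 4 (reflect across h@16): 64 holes -> [(0, 2), (0, 3), (1, 2), (1, 3), (2, 2), (2, 3), (3, 2), (3, 3), (4, 2), (4, 3), (5, 2), (5, 3), (6, 2), (6, 3), (7, 2), (7, 3), (8, 2), (8, 3), (9, 2), (9, 3), (10, 2), (10, 3), (11, 2), (11, 3), (12, 2), (12, 3), (13, 2), (13, 3), (14, 2), (14, 3), (15, 2), (15, 3), (16, 2), (16, 3), (17, 2), (17, 3), (18, 2), (18, 3), (19, 2), (19, 3), (20, 2), (20, 3), (21, 2), (21, 3), (22, 2), (22, 3), (23, 2), (23, 3), (24, 2), (24, 3), (25, 2), (25, 3), (26, 2), (26, 3), (27, 2), (27, 3), (28, 2), (28, 3), (29, 2), (29, 3), (30, 2), (30, 3), (31, 2), (31, 3)]
Unfold 5 (reflect across v@2): 128 holes -> [(0, 0), (0, 1), (0, 2), (0, 3), (1, 0), (1, 1), (1, 2), (1, 3), (2, 0), (2, 1), (2, 2), (2, 3), (3, 0), (3, 1), (3, 2), (3, 3), (4, 0), (4, 1), (4, 2), (4, 3), (5, 0), (5, 1), (5, 2), (5, 3), (6, 0), (6, 1), (6, 2), (6, 3), (7, 0), (7, 1), (7, 2), (7, 3), (8, 0), (8, 1), (8, 2), (8, 3), (9, 0), (9, 1), (9, 2), (9, 3), (10, 0), (10, 1), (10, 2), (10, 3), (11, 0), (11, 1), (11, 2), (11, 3), (12, 0), (12, 1), (12, 2), (12, 3), (13, 0), (13, 1), (13, 2), (13, 3), (14, 0), (14, 1), (14, 2), (14, 3), (15, 0), (15, 1), (15, 2), (15, 3), (16, 0), (16, 1), (16, 2), (16, 3), (17, 0), (17, 1), (17, 2), (17, 3), (18, 0), (18, 1), (18, 2), (18, 3), (19, 0), (19, 1), (19, 2), (19, 3), (20, 0), (20, 1), (20, 2), (20, 3), (21, 0), (21, 1), (21, 2), (21, 3), (22, 0), (22, 1), (22, 2), (22, 3), (23, 0), (23, 1), (23, 2), (23, 3), (24, 0), (24, 1), (24, 2), (24, 3), (25, 0), (25, 1), (25, 2), (25, 3), (26, 0), (26, 1), (26, 2), (26, 3), (27, 0), (27, 1), (27, 2), (27, 3), (28, 0), (28, 1), (28, 2), (28, 3), (29, 0), (29, 1), (29, 2), (29, 3), (30, 0), (30, 1), (30, 2), (30, 3), (31, 0), (31, 1), (31, 2), (31, 3)]
Holes: [(0, 0), (0, 1), (0, 2), (0, 3), (1, 0), (1, 1), (1, 2), (1, 3), (2, 0), (2, 1), (2, 2), (2, 3), (3, 0), (3, 1), (3, 2), (3, 3), (4, 0), (4, 1), (4, 2), (4, 3), (5, 0), (5, 1), (5, 2), (5, 3), (6, 0), (6, 1), (6, 2), (6, 3), (7, 0), (7, 1), (7, 2), (7, 3), (8, 0), (8, 1), (8, 2), (8, 3), (9, 0), (9, 1), (9, 2), (9, 3), (10, 0), (10, 1), (10, 2), (10, 3), (11, 0), (11, 1), (11, 2), (11, 3), (12, 0), (12, 1), (12, 2), (12, 3), (13, 0), (13, 1), (13, 2), (13, 3), (14, 0), (14, 1), (14, 2), (14, 3), (15, 0), (15, 1), (15, 2), (15, 3), (16, 0), (16, 1), (16, 2), (16, 3), (17, 0), (17, 1), (17, 2), (17, 3), (18, 0), (18, 1), (18, 2), (18, 3), (19, 0), (19, 1), (19, 2), (19, 3), (20, 0), (20, 1), (20, 2), (20, 3), (21, 0), (21, 1), (21, 2), (21, 3), (22, 0), (22, 1), (22, 2), (22, 3), (23, 0), (23, 1), (23, 2), (23, 3), (24, 0), (24, 1), (24, 2), (24, 3), (25, 0), (25, 1), (25, 2), (25, 3), (26, 0), (26, 1), (26, 2), (26, 3), (27, 0), (27, 1), (27, 2), (27, 3), (28, 0), (28, 1), (28, 2), (28, 3), (29, 0), (29, 1), (29, 2), (29, 3), (30, 0), (30, 1), (30, 2), (30, 3), (31, 0), (31, 1), (31, 2), (31, 3)]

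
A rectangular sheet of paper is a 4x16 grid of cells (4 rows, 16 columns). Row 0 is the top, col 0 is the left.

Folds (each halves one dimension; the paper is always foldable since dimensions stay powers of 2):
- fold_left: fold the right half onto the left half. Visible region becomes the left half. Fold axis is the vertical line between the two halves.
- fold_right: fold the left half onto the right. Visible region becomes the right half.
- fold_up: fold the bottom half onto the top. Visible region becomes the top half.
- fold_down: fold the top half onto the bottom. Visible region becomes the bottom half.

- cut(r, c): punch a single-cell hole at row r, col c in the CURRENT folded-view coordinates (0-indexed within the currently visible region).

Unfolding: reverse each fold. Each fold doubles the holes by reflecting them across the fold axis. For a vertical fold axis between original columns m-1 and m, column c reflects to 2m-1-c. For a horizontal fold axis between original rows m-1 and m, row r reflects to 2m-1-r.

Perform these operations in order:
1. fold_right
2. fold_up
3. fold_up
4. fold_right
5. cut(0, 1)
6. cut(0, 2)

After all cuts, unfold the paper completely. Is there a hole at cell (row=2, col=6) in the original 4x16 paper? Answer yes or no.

Op 1 fold_right: fold axis v@8; visible region now rows[0,4) x cols[8,16) = 4x8
Op 2 fold_up: fold axis h@2; visible region now rows[0,2) x cols[8,16) = 2x8
Op 3 fold_up: fold axis h@1; visible region now rows[0,1) x cols[8,16) = 1x8
Op 4 fold_right: fold axis v@12; visible region now rows[0,1) x cols[12,16) = 1x4
Op 5 cut(0, 1): punch at orig (0,13); cuts so far [(0, 13)]; region rows[0,1) x cols[12,16) = 1x4
Op 6 cut(0, 2): punch at orig (0,14); cuts so far [(0, 13), (0, 14)]; region rows[0,1) x cols[12,16) = 1x4
Unfold 1 (reflect across v@12): 4 holes -> [(0, 9), (0, 10), (0, 13), (0, 14)]
Unfold 2 (reflect across h@1): 8 holes -> [(0, 9), (0, 10), (0, 13), (0, 14), (1, 9), (1, 10), (1, 13), (1, 14)]
Unfold 3 (reflect across h@2): 16 holes -> [(0, 9), (0, 10), (0, 13), (0, 14), (1, 9), (1, 10), (1, 13), (1, 14), (2, 9), (2, 10), (2, 13), (2, 14), (3, 9), (3, 10), (3, 13), (3, 14)]
Unfold 4 (reflect across v@8): 32 holes -> [(0, 1), (0, 2), (0, 5), (0, 6), (0, 9), (0, 10), (0, 13), (0, 14), (1, 1), (1, 2), (1, 5), (1, 6), (1, 9), (1, 10), (1, 13), (1, 14), (2, 1), (2, 2), (2, 5), (2, 6), (2, 9), (2, 10), (2, 13), (2, 14), (3, 1), (3, 2), (3, 5), (3, 6), (3, 9), (3, 10), (3, 13), (3, 14)]
Holes: [(0, 1), (0, 2), (0, 5), (0, 6), (0, 9), (0, 10), (0, 13), (0, 14), (1, 1), (1, 2), (1, 5), (1, 6), (1, 9), (1, 10), (1, 13), (1, 14), (2, 1), (2, 2), (2, 5), (2, 6), (2, 9), (2, 10), (2, 13), (2, 14), (3, 1), (3, 2), (3, 5), (3, 6), (3, 9), (3, 10), (3, 13), (3, 14)]

Answer: yes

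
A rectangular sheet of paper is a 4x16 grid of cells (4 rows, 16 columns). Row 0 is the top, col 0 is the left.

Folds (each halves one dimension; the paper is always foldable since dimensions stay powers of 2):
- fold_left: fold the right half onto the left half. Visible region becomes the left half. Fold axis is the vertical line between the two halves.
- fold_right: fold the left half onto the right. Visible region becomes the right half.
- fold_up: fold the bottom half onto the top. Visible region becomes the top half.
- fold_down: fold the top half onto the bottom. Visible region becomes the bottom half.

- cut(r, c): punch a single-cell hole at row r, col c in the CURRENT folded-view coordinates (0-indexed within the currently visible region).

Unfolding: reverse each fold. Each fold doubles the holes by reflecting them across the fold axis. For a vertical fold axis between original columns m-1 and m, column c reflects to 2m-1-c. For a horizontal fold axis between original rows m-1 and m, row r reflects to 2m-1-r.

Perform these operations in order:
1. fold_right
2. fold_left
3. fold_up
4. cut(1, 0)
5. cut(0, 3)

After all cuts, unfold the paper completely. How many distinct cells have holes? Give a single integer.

Op 1 fold_right: fold axis v@8; visible region now rows[0,4) x cols[8,16) = 4x8
Op 2 fold_left: fold axis v@12; visible region now rows[0,4) x cols[8,12) = 4x4
Op 3 fold_up: fold axis h@2; visible region now rows[0,2) x cols[8,12) = 2x4
Op 4 cut(1, 0): punch at orig (1,8); cuts so far [(1, 8)]; region rows[0,2) x cols[8,12) = 2x4
Op 5 cut(0, 3): punch at orig (0,11); cuts so far [(0, 11), (1, 8)]; region rows[0,2) x cols[8,12) = 2x4
Unfold 1 (reflect across h@2): 4 holes -> [(0, 11), (1, 8), (2, 8), (3, 11)]
Unfold 2 (reflect across v@12): 8 holes -> [(0, 11), (0, 12), (1, 8), (1, 15), (2, 8), (2, 15), (3, 11), (3, 12)]
Unfold 3 (reflect across v@8): 16 holes -> [(0, 3), (0, 4), (0, 11), (0, 12), (1, 0), (1, 7), (1, 8), (1, 15), (2, 0), (2, 7), (2, 8), (2, 15), (3, 3), (3, 4), (3, 11), (3, 12)]

Answer: 16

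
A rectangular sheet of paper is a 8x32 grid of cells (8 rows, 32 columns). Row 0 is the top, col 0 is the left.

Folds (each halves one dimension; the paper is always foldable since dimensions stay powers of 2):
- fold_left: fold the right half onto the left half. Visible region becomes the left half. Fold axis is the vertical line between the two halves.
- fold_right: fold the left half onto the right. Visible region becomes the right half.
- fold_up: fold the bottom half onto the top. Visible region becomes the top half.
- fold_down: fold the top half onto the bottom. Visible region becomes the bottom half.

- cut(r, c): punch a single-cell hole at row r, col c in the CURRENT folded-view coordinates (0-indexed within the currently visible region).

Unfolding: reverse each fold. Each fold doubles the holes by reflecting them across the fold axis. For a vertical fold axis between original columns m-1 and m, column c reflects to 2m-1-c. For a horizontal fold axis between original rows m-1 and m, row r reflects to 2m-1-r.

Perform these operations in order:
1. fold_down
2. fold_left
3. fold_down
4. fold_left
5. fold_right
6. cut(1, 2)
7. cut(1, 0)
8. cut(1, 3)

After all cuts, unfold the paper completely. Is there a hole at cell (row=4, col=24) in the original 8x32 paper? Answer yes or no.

Answer: yes

Derivation:
Op 1 fold_down: fold axis h@4; visible region now rows[4,8) x cols[0,32) = 4x32
Op 2 fold_left: fold axis v@16; visible region now rows[4,8) x cols[0,16) = 4x16
Op 3 fold_down: fold axis h@6; visible region now rows[6,8) x cols[0,16) = 2x16
Op 4 fold_left: fold axis v@8; visible region now rows[6,8) x cols[0,8) = 2x8
Op 5 fold_right: fold axis v@4; visible region now rows[6,8) x cols[4,8) = 2x4
Op 6 cut(1, 2): punch at orig (7,6); cuts so far [(7, 6)]; region rows[6,8) x cols[4,8) = 2x4
Op 7 cut(1, 0): punch at orig (7,4); cuts so far [(7, 4), (7, 6)]; region rows[6,8) x cols[4,8) = 2x4
Op 8 cut(1, 3): punch at orig (7,7); cuts so far [(7, 4), (7, 6), (7, 7)]; region rows[6,8) x cols[4,8) = 2x4
Unfold 1 (reflect across v@4): 6 holes -> [(7, 0), (7, 1), (7, 3), (7, 4), (7, 6), (7, 7)]
Unfold 2 (reflect across v@8): 12 holes -> [(7, 0), (7, 1), (7, 3), (7, 4), (7, 6), (7, 7), (7, 8), (7, 9), (7, 11), (7, 12), (7, 14), (7, 15)]
Unfold 3 (reflect across h@6): 24 holes -> [(4, 0), (4, 1), (4, 3), (4, 4), (4, 6), (4, 7), (4, 8), (4, 9), (4, 11), (4, 12), (4, 14), (4, 15), (7, 0), (7, 1), (7, 3), (7, 4), (7, 6), (7, 7), (7, 8), (7, 9), (7, 11), (7, 12), (7, 14), (7, 15)]
Unfold 4 (reflect across v@16): 48 holes -> [(4, 0), (4, 1), (4, 3), (4, 4), (4, 6), (4, 7), (4, 8), (4, 9), (4, 11), (4, 12), (4, 14), (4, 15), (4, 16), (4, 17), (4, 19), (4, 20), (4, 22), (4, 23), (4, 24), (4, 25), (4, 27), (4, 28), (4, 30), (4, 31), (7, 0), (7, 1), (7, 3), (7, 4), (7, 6), (7, 7), (7, 8), (7, 9), (7, 11), (7, 12), (7, 14), (7, 15), (7, 16), (7, 17), (7, 19), (7, 20), (7, 22), (7, 23), (7, 24), (7, 25), (7, 27), (7, 28), (7, 30), (7, 31)]
Unfold 5 (reflect across h@4): 96 holes -> [(0, 0), (0, 1), (0, 3), (0, 4), (0, 6), (0, 7), (0, 8), (0, 9), (0, 11), (0, 12), (0, 14), (0, 15), (0, 16), (0, 17), (0, 19), (0, 20), (0, 22), (0, 23), (0, 24), (0, 25), (0, 27), (0, 28), (0, 30), (0, 31), (3, 0), (3, 1), (3, 3), (3, 4), (3, 6), (3, 7), (3, 8), (3, 9), (3, 11), (3, 12), (3, 14), (3, 15), (3, 16), (3, 17), (3, 19), (3, 20), (3, 22), (3, 23), (3, 24), (3, 25), (3, 27), (3, 28), (3, 30), (3, 31), (4, 0), (4, 1), (4, 3), (4, 4), (4, 6), (4, 7), (4, 8), (4, 9), (4, 11), (4, 12), (4, 14), (4, 15), (4, 16), (4, 17), (4, 19), (4, 20), (4, 22), (4, 23), (4, 24), (4, 25), (4, 27), (4, 28), (4, 30), (4, 31), (7, 0), (7, 1), (7, 3), (7, 4), (7, 6), (7, 7), (7, 8), (7, 9), (7, 11), (7, 12), (7, 14), (7, 15), (7, 16), (7, 17), (7, 19), (7, 20), (7, 22), (7, 23), (7, 24), (7, 25), (7, 27), (7, 28), (7, 30), (7, 31)]
Holes: [(0, 0), (0, 1), (0, 3), (0, 4), (0, 6), (0, 7), (0, 8), (0, 9), (0, 11), (0, 12), (0, 14), (0, 15), (0, 16), (0, 17), (0, 19), (0, 20), (0, 22), (0, 23), (0, 24), (0, 25), (0, 27), (0, 28), (0, 30), (0, 31), (3, 0), (3, 1), (3, 3), (3, 4), (3, 6), (3, 7), (3, 8), (3, 9), (3, 11), (3, 12), (3, 14), (3, 15), (3, 16), (3, 17), (3, 19), (3, 20), (3, 22), (3, 23), (3, 24), (3, 25), (3, 27), (3, 28), (3, 30), (3, 31), (4, 0), (4, 1), (4, 3), (4, 4), (4, 6), (4, 7), (4, 8), (4, 9), (4, 11), (4, 12), (4, 14), (4, 15), (4, 16), (4, 17), (4, 19), (4, 20), (4, 22), (4, 23), (4, 24), (4, 25), (4, 27), (4, 28), (4, 30), (4, 31), (7, 0), (7, 1), (7, 3), (7, 4), (7, 6), (7, 7), (7, 8), (7, 9), (7, 11), (7, 12), (7, 14), (7, 15), (7, 16), (7, 17), (7, 19), (7, 20), (7, 22), (7, 23), (7, 24), (7, 25), (7, 27), (7, 28), (7, 30), (7, 31)]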